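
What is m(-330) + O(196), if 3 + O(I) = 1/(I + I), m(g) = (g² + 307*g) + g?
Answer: 2844745/392 ≈ 7257.0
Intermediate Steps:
m(g) = g² + 308*g
O(I) = -3 + 1/(2*I) (O(I) = -3 + 1/(I + I) = -3 + 1/(2*I))
m(-330) + O(196) = -330*(308 - 330) + (-3 + (½)/196) = -330*(-22) + (-3 + (½)*(1/196)) = 7260 + (-3 + 1/392) = 7260 - 1175/392 = 2844745/392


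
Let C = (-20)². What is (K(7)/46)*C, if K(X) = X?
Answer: 1400/23 ≈ 60.870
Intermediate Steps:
C = 400
(K(7)/46)*C = (7/46)*400 = 1400/23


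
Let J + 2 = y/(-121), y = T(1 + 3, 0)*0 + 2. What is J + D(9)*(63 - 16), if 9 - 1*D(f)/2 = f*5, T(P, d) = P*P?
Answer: -409708/121 ≈ -3386.0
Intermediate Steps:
T(P, d) = P²
D(f) = 18 - 10*f (D(f) = 18 - 2*f*5 = 18 - 10*f)
y = 2 (y = (1 + 3)²*0 + 2 = 4²*0 + 2 = 16*0 + 2 = 0 + 2 = 2)
J = -244/121 (J = -2 + 2/(-121) = -2 + 2*(-1/121) = -2 - 2/121 = -244/121 ≈ -2.0165)
J + D(9)*(63 - 16) = -244/121 + (18 - 10*9)*(63 - 16) = -244/121 + (18 - 90)*47 = -244/121 - 72*47 = -244/121 - 3384 = -409708/121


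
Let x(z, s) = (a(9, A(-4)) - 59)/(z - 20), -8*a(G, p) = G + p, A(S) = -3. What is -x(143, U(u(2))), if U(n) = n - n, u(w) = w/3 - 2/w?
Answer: 239/492 ≈ 0.48577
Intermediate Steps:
u(w) = -2/w + w/3 (u(w) = w*(⅓) - 2/w = w/3 - 2/w = -2/w + w/3)
a(G, p) = -G/8 - p/8 (a(G, p) = -(G + p)/8 = -G/8 - p/8)
U(n) = 0
x(z, s) = -239/(4*(-20 + z)) (x(z, s) = ((-⅛*9 - ⅛*(-3)) - 59)/(z - 20) = ((-9/8 + 3/8) - 59)/(-20 + z) = (-¾ - 59)/(-20 + z) = -239/(4*(-20 + z)))
-x(143, U(u(2))) = -(-239)/(-80 + 4*143) = -(-239)/(-80 + 572) = -(-239)/492 = -1*(-239/492) = 239/492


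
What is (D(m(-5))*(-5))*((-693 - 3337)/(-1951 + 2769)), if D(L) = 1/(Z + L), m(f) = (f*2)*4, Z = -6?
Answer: -10075/18814 ≈ -0.53551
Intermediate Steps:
m(f) = 8*f (m(f) = (2*f)*4 = 8*f)
D(L) = 1/(-6 + L)
(D(m(-5))*(-5))*((-693 - 3337)/(-1951 + 2769)) = (-5/(-6 + 8*(-5)))*((-693 - 3337)/(-1951 + 2769)) = (-5/(-6 - 40))*(-4030/818) = (-5/(-46))*(-4030*1/818) = -1/46*(-5)*(-2015/409) = (5/46)*(-2015/409) = -10075/18814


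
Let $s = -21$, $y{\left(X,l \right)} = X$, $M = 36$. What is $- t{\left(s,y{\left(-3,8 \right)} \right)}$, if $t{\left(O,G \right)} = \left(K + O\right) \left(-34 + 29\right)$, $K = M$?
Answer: $75$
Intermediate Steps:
$K = 36$
$t{\left(O,G \right)} = -180 - 5 O$ ($t{\left(O,G \right)} = \left(36 + O\right) \left(-34 + 29\right) = \left(36 + O\right) \left(-5\right) = -180 - 5 O$)
$- t{\left(s,y{\left(-3,8 \right)} \right)} = - (-180 - -105) = - (-180 + 105) = \left(-1\right) \left(-75\right) = 75$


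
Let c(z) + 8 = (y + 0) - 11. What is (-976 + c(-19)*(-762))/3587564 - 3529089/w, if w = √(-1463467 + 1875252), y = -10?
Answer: 10561/1793782 - 3529089*√411785/411785 ≈ -5499.5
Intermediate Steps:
w = √411785 ≈ 641.71
c(z) = -29 (c(z) = -8 + ((-10 + 0) - 11) = -8 + (-10 - 11) = -8 - 21 = -29)
(-976 + c(-19)*(-762))/3587564 - 3529089/w = (-976 - 29*(-762))/3587564 - 3529089*√411785/411785 = (-976 + 22098)*(1/3587564) - 3529089*√411785/411785 = 21122*(1/3587564) - 3529089*√411785/411785 = 10561/1793782 - 3529089*√411785/411785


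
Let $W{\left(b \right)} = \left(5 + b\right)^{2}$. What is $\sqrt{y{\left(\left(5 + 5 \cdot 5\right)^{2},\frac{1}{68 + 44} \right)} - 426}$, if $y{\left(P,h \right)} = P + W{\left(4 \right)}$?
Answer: $\sqrt{555} \approx 23.558$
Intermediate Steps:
$y{\left(P,h \right)} = 81 + P$ ($y{\left(P,h \right)} = P + \left(5 + 4\right)^{2} = P + 9^{2} = P + 81 = 81 + P$)
$\sqrt{y{\left(\left(5 + 5 \cdot 5\right)^{2},\frac{1}{68 + 44} \right)} - 426} = \sqrt{\left(81 + \left(5 + 5 \cdot 5\right)^{2}\right) - 426} = \sqrt{\left(81 + \left(5 + 25\right)^{2}\right) - 426} = \sqrt{\left(81 + 30^{2}\right) - 426} = \sqrt{\left(81 + 900\right) - 426} = \sqrt{981 - 426} = \sqrt{555}$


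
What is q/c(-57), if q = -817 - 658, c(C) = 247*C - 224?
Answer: 1475/14303 ≈ 0.10313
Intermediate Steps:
c(C) = -224 + 247*C
q = -1475
q/c(-57) = -1475/(-224 + 247*(-57)) = -1475/(-224 - 14079) = -1475/(-14303) = -1475*(-1/14303) = 1475/14303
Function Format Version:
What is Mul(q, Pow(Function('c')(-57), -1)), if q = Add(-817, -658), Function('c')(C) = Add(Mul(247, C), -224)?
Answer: Rational(1475, 14303) ≈ 0.10313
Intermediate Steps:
Function('c')(C) = Add(-224, Mul(247, C))
q = -1475
Mul(q, Pow(Function('c')(-57), -1)) = Mul(-1475, Pow(Add(-224, Mul(247, -57)), -1)) = Mul(-1475, Pow(Add(-224, -14079), -1)) = Mul(-1475, Pow(-14303, -1)) = Mul(-1475, Rational(-1, 14303)) = Rational(1475, 14303)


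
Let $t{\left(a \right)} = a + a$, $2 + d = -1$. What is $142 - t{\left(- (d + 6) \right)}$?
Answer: $148$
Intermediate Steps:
$d = -3$ ($d = -2 - 1 = -3$)
$t{\left(a \right)} = 2 a$
$142 - t{\left(- (d + 6) \right)} = 142 - 2 \left(- (-3 + 6)\right) = 142 - 2 \left(\left(-1\right) 3\right) = 142 - 2 \left(-3\right) = 142 - -6 = 142 + 6 = 148$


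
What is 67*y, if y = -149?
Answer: -9983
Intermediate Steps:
67*y = 67*(-149) = -9983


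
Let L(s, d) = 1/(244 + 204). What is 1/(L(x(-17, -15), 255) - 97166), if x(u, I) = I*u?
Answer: -448/43530367 ≈ -1.0292e-5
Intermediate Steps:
L(s, d) = 1/448
1/(L(x(-17, -15), 255) - 97166) = 1/(1/448 - 97166) = 1/(-43530367/448) = -448/43530367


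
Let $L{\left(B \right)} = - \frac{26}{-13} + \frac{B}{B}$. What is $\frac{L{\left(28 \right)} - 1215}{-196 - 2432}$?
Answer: $\frac{101}{219} \approx 0.46119$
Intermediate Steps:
$L{\left(B \right)} = 3$ ($L{\left(B \right)} = \left(-26\right) \left(- \frac{1}{13}\right) + 1 = 2 + 1 = 3$)
$\frac{L{\left(28 \right)} - 1215}{-196 - 2432} = \frac{3 - 1215}{-196 - 2432} = - \frac{1212}{-2628} = \left(-1212\right) \left(- \frac{1}{2628}\right) = \frac{101}{219}$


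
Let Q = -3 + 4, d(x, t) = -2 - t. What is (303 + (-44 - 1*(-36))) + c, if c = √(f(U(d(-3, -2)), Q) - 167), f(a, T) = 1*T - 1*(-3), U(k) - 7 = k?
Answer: 295 + I*√163 ≈ 295.0 + 12.767*I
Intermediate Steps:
U(k) = 7 + k
Q = 1
f(a, T) = 3 + T (f(a, T) = T + 3 = 3 + T)
c = I*√163 (c = √((3 + 1) - 167) = √(4 - 167) = √(-163) = I*√163 ≈ 12.767*I)
(303 + (-44 - 1*(-36))) + c = (303 + (-44 - 1*(-36))) + I*√163 = (303 + (-44 + 36)) + I*√163 = (303 - 8) + I*√163 = 295 + I*√163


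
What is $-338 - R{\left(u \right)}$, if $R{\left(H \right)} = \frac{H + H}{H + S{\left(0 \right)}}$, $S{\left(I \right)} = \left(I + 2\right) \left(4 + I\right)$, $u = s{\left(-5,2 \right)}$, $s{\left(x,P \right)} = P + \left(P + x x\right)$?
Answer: $- \frac{12564}{37} \approx -339.57$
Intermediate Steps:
$s{\left(x,P \right)} = x^{2} + 2 P$ ($s{\left(x,P \right)} = P + \left(P + x^{2}\right) = x^{2} + 2 P$)
$u = 29$ ($u = \left(-5\right)^{2} + 2 \cdot 2 = 25 + 4 = 29$)
$S{\left(I \right)} = \left(2 + I\right) \left(4 + I\right)$
$R{\left(H \right)} = \frac{2 H}{8 + H}$ ($R{\left(H \right)} = \frac{H + H}{H + \left(8 + 0^{2} + 6 \cdot 0\right)} = \frac{2 H}{H + \left(8 + 0 + 0\right)} = \frac{2 H}{H + 8} = \frac{2 H}{8 + H}$)
$-338 - R{\left(u \right)} = -338 - 2 \cdot 29 \frac{1}{8 + 29} = -338 - 2 \cdot 29 \cdot \frac{1}{37} = -338 - \frac{58}{37} = - \frac{12564}{37}$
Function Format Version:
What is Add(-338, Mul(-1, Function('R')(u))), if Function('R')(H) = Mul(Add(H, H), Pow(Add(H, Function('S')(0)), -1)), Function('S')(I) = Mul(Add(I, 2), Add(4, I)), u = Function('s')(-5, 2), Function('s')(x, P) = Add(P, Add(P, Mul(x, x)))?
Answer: Rational(-12564, 37) ≈ -339.57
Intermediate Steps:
Function('s')(x, P) = Add(Pow(x, 2), Mul(2, P)) (Function('s')(x, P) = Add(P, Add(P, Pow(x, 2))) = Add(Pow(x, 2), Mul(2, P)))
u = 29 (u = Add(Pow(-5, 2), Mul(2, 2)) = Add(25, 4) = 29)
Function('S')(I) = Mul(Add(2, I), Add(4, I))
Function('R')(H) = Mul(2, H, Pow(Add(8, H), -1)) (Function('R')(H) = Mul(Add(H, H), Pow(Add(H, Add(8, Pow(0, 2), Mul(6, 0))), -1)) = Mul(Mul(2, H), Pow(Add(H, Add(8, 0, 0)), -1)) = Mul(Mul(2, H), Pow(Add(H, 8), -1)) = Mul(Mul(2, H), Pow(Add(8, H), -1)) = Mul(2, H, Pow(Add(8, H), -1)))
Add(-338, Mul(-1, Function('R')(u))) = Add(-338, Mul(-1, Mul(2, 29, Pow(Add(8, 29), -1)))) = Add(-338, Mul(-1, Mul(2, 29, Pow(37, -1)))) = Add(-338, Mul(-1, Mul(2, 29, Rational(1, 37)))) = Add(-338, Mul(-1, Rational(58, 37))) = Add(-338, Rational(-58, 37)) = Rational(-12564, 37)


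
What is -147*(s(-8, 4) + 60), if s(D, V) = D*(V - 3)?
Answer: -7644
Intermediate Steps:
s(D, V) = D*(-3 + V)
-147*(s(-8, 4) + 60) = -147*(-8*(-3 + 4) + 60) = -147*(-8*1 + 60) = -147*(-8 + 60) = -147*52 = -7644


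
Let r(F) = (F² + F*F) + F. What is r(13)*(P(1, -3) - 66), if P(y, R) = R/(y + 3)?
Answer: -93717/4 ≈ -23429.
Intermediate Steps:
P(y, R) = R/(3 + y)
r(F) = F + 2*F² (r(F) = (F² + F²) + F = 2*F² + F = F + 2*F²)
r(13)*(P(1, -3) - 66) = (13*(1 + 2*13))*(-3/(3 + 1) - 66) = (13*(1 + 26))*(-3/4 - 66) = (13*27)*(-3*¼ - 66) = 351*(-¾ - 66) = 351*(-267/4) = -93717/4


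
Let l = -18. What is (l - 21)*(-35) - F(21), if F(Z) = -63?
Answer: 1428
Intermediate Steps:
(l - 21)*(-35) - F(21) = (-18 - 21)*(-35) - 1*(-63) = -39*(-35) + 63 = 1365 + 63 = 1428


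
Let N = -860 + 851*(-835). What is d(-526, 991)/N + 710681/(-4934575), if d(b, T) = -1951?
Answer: -99196617644/702135742175 ≈ -0.14128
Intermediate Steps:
N = -711445 (N = -860 - 710585 = -711445)
d(-526, 991)/N + 710681/(-4934575) = -1951/(-711445) + 710681/(-4934575) = -1951*(-1/711445) + 710681*(-1/4934575) = 1951/711445 - 710681/4934575 = -99196617644/702135742175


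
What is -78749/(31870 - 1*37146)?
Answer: 78749/5276 ≈ 14.926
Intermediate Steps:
-78749/(31870 - 1*37146) = -78749/(31870 - 37146) = -78749/(-5276) = -78749*(-1/5276) = 78749/5276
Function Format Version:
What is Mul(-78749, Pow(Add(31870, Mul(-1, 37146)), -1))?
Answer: Rational(78749, 5276) ≈ 14.926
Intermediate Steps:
Mul(-78749, Pow(Add(31870, Mul(-1, 37146)), -1)) = Mul(-78749, Pow(Add(31870, -37146), -1)) = Mul(-78749, Pow(-5276, -1)) = Mul(-78749, Rational(-1, 5276)) = Rational(78749, 5276)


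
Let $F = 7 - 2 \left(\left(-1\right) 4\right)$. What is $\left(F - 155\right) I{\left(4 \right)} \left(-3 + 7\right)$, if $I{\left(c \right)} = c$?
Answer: $-2240$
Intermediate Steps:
$F = 15$ ($F = 7 - -8 = 7 + 8 = 15$)
$\left(F - 155\right) I{\left(4 \right)} \left(-3 + 7\right) = \left(15 - 155\right) 4 \left(-3 + 7\right) = - 140 \cdot 4 \cdot 4 = \left(-140\right) 16 = -2240$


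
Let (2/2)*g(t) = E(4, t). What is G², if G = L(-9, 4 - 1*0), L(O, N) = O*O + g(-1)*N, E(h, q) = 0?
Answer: 6561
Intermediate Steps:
g(t) = 0
L(O, N) = O² (L(O, N) = O*O + 0*N = O² + 0 = O²)
G = 81 (G = (-9)² = 81)
G² = 81² = 6561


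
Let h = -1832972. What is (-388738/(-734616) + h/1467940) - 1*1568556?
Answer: -11128210379911561/7094554020 ≈ -1.5686e+6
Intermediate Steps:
(-388738/(-734616) + h/1467940) - 1*1568556 = (-388738/(-734616) - 1832972/1467940) - 1*1568556 = (-388738*(-1/734616) - 1832972*1/1467940) - 1568556 = (194369/367308 - 458243/366985) - 1568556 = -5104516441/7094554020 - 1568556 = -11128210379911561/7094554020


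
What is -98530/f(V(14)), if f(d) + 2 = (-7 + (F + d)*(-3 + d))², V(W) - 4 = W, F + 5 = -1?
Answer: -98530/29927 ≈ -3.2923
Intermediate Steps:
F = -6 (F = -5 - 1 = -6)
V(W) = 4 + W
f(d) = -2 + (-7 + (-6 + d)*(-3 + d))²
-98530/f(V(14)) = -98530/(-2 + (11 + (4 + 14)² - 9*(4 + 14))²) = -98530/(-2 + (11 + 18² - 9*18)²) = -98530/(-2 + (11 + 324 - 162)²) = -98530/(-2 + 173²) = -98530/(-2 + 29929) = -98530/29927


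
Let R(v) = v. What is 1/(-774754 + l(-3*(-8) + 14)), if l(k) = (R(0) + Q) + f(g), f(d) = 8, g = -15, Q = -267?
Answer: -1/775013 ≈ -1.2903e-6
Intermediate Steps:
l(k) = -259 (l(k) = (0 - 267) + 8 = -267 + 8 = -259)
1/(-774754 + l(-3*(-8) + 14)) = 1/(-774754 - 259) = 1/(-775013) = -1/775013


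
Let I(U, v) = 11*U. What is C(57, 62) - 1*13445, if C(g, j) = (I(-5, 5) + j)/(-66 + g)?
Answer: -121012/9 ≈ -13446.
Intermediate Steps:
C(g, j) = (-55 + j)/(-66 + g) (C(g, j) = (11*(-5) + j)/(-66 + g) = (-55 + j)/(-66 + g))
C(57, 62) - 1*13445 = (-55 + 62)/(-66 + 57) - 1*13445 = 7/(-9) - 13445 = -⅑*7 - 13445 = -7/9 - 13445 = -121012/9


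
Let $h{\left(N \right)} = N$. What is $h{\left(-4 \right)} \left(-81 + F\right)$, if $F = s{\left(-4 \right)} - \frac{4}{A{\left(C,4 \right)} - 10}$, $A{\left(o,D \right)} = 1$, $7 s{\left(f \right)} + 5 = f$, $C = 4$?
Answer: $\frac{20624}{63} \approx 327.37$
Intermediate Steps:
$s{\left(f \right)} = - \frac{5}{7} + \frac{f}{7}$
$F = - \frac{53}{63}$ ($F = \left(- \frac{5}{7} + \frac{1}{7} \left(-4\right)\right) - \frac{4}{1 - 10} = \left(- \frac{5}{7} - \frac{4}{7}\right) - \frac{4}{-9} = - \frac{9}{7} - - \frac{4}{9} = - \frac{9}{7} + \frac{4}{9} = - \frac{53}{63} \approx -0.84127$)
$h{\left(-4 \right)} \left(-81 + F\right) = - 4 \left(-81 - \frac{53}{63}\right) = \left(-4\right) \left(- \frac{5156}{63}\right) = \frac{20624}{63}$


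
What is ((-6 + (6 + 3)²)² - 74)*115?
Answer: 638365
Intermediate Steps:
((-6 + (6 + 3)²)² - 74)*115 = ((-6 + 9²)² - 74)*115 = ((-6 + 81)² - 74)*115 = (75² - 74)*115 = (5625 - 74)*115 = 5551*115 = 638365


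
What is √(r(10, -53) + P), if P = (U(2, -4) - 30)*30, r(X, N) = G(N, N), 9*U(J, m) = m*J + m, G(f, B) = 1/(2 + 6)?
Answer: I*√15038/4 ≈ 30.657*I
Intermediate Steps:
G(f, B) = ⅛ (G(f, B) = 1/8 = ⅛)
U(J, m) = m/9 + J*m/9 (U(J, m) = (m*J + m)/9 = (J*m + m)/9 = (m + J*m)/9 = m/9 + J*m/9)
r(X, N) = ⅛
P = -940 (P = ((⅑)*(-4)*(1 + 2) - 30)*30 = ((⅑)*(-4)*3 - 30)*30 = (-4/3 - 30)*30 = -94/3*30 = -940)
√(r(10, -53) + P) = √(⅛ - 940) = √(-7519/8) = I*√15038/4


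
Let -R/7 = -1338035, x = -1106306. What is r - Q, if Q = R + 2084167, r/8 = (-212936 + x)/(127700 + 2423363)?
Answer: -29210732941892/2551063 ≈ -1.1450e+7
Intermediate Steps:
R = 9366245 (R = -7*(-1338035) = 9366245)
r = -10553936/2551063 (r = 8*((-212936 - 1106306)/(127700 + 2423363)) = 8*(-1319242/2551063) = -10553936/2551063 ≈ -4.1371)
Q = 11450412 (Q = 9366245 + 2084167 = 11450412)
r - Q = -10553936/2551063 - 1*11450412 = -10553936/2551063 - 11450412 = -29210732941892/2551063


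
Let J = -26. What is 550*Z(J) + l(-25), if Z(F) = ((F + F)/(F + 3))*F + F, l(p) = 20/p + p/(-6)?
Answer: -32172677/690 ≈ -46627.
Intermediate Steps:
l(p) = 20/p - p/6 (l(p) = 20/p + p*(-⅙) = 20/p - p/6)
Z(F) = F + 2*F²/(3 + F) (Z(F) = ((2*F)/(3 + F))*F + F = (2*F/(3 + F))*F + F = 2*F²/(3 + F) + F = F + 2*F²/(3 + F))
550*Z(J) + l(-25) = 550*(3*(-26)*(1 - 26)/(3 - 26)) + (20/(-25) - ⅙*(-25)) = 550*(3*(-26)*(-25)/(-23)) + (20*(-1/25) + 25/6) = 550*(3*(-26)*(-1/23)*(-25)) + (-⅘ + 25/6) = 550*(-1950/23) + 101/30 = -1072500/23 + 101/30 = -32172677/690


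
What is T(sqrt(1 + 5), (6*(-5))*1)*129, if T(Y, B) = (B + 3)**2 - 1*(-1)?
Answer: 94170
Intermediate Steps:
T(Y, B) = 1 + (3 + B)**2 (T(Y, B) = (3 + B)**2 + 1 = 1 + (3 + B)**2)
T(sqrt(1 + 5), (6*(-5))*1)*129 = (1 + (3 + (6*(-5))*1)**2)*129 = (1 + (3 - 30*1)**2)*129 = (1 + (3 - 30)**2)*129 = (1 + (-27)**2)*129 = (1 + 729)*129 = 730*129 = 94170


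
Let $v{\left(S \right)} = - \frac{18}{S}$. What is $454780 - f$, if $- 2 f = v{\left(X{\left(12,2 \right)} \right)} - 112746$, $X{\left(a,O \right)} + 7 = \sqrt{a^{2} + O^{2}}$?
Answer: $\frac{4382470}{11} - \frac{2 \sqrt{37}}{11} \approx 3.9841 \cdot 10^{5}$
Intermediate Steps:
$X{\left(a,O \right)} = -7 + \sqrt{O^{2} + a^{2}}$ ($X{\left(a,O \right)} = -7 + \sqrt{a^{2} + O^{2}} = -7 + \sqrt{O^{2} + a^{2}}$)
$f = 56373 + \frac{9}{-7 + 2 \sqrt{37}}$ ($f = - \frac{- \frac{18}{-7 + \sqrt{2^{2} + 12^{2}}} - 112746}{2} = - \frac{- \frac{18}{-7 + \sqrt{4 + 144}} - 112746}{2} = - \frac{- \frac{18}{-7 + \sqrt{148}} - 112746}{2} = - \frac{- \frac{18}{-7 + 2 \sqrt{37}} - 112746}{2} = - \frac{-112746 - \frac{18}{-7 + 2 \sqrt{37}}}{2} = 56373 + \frac{9}{-7 + 2 \sqrt{37}} \approx 56375.0$)
$454780 - f = 454780 - \left(\frac{620110}{11} + \frac{2 \sqrt{37}}{11}\right) = \frac{4382470}{11} - \frac{2 \sqrt{37}}{11}$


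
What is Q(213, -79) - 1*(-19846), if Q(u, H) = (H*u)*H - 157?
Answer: 1349022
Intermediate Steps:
Q(u, H) = -157 + u*H**2 (Q(u, H) = u*H**2 - 157 = -157 + u*H**2)
Q(213, -79) - 1*(-19846) = (-157 + 213*(-79)**2) - 1*(-19846) = (-157 + 213*6241) + 19846 = (-157 + 1329333) + 19846 = 1329176 + 19846 = 1349022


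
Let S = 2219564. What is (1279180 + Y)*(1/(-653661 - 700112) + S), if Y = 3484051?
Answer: 14312488942230131301/1353773 ≈ 1.0572e+13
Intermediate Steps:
(1279180 + Y)*(1/(-653661 - 700112) + S) = (1279180 + 3484051)*(1/(-653661 - 700112) + 2219564) = 4763231*(1/(-1353773) + 2219564) = 4763231*(-1/1353773 + 2219564) = 4763231*(3004785814971/1353773) = 14312488942230131301/1353773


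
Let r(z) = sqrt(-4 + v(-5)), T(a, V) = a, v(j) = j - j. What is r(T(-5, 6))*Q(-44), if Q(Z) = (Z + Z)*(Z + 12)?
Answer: 5632*I ≈ 5632.0*I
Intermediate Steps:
v(j) = 0
Q(Z) = 2*Z*(12 + Z) (Q(Z) = (2*Z)*(12 + Z) = 2*Z*(12 + Z))
r(z) = 2*I (r(z) = sqrt(-4 + 0) = sqrt(-4) = 2*I)
r(T(-5, 6))*Q(-44) = (2*I)*(2*(-44)*(12 - 44)) = (2*I)*(2*(-44)*(-32)) = (2*I)*2816 = 5632*I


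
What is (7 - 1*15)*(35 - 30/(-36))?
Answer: -860/3 ≈ -286.67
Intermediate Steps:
(7 - 1*15)*(35 - 30/(-36)) = (7 - 15)*(35 - 30*(-1/36)) = -8*(35 + ⅚) = -8*215/6 = -860/3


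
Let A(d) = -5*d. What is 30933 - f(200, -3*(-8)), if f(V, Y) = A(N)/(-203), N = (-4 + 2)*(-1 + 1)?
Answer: 30933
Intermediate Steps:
N = 0 (N = -2*0 = 0)
f(V, Y) = 0 (f(V, Y) = -5*0/(-203) = 0*(-1/203) = 0)
30933 - f(200, -3*(-8)) = 30933 - 1*0 = 30933 + 0 = 30933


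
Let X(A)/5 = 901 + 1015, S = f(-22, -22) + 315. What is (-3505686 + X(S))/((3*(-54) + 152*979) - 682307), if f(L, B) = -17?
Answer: 3496106/533661 ≈ 6.5512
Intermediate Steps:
S = 298 (S = -17 + 315 = 298)
X(A) = 9580 (X(A) = 5*(901 + 1015) = 5*1916 = 9580)
(-3505686 + X(S))/((3*(-54) + 152*979) - 682307) = (-3505686 + 9580)/((3*(-54) + 152*979) - 682307) = -3496106/((-162 + 148808) - 682307) = -3496106/(148646 - 682307) = -3496106/(-533661) = -3496106*(-1/533661) = 3496106/533661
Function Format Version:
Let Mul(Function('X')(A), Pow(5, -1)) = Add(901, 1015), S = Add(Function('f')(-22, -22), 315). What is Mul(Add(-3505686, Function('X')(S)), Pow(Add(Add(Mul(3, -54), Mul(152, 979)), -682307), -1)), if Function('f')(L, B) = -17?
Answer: Rational(3496106, 533661) ≈ 6.5512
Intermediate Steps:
S = 298 (S = Add(-17, 315) = 298)
Function('X')(A) = 9580 (Function('X')(A) = Mul(5, Add(901, 1015)) = Mul(5, 1916) = 9580)
Mul(Add(-3505686, Function('X')(S)), Pow(Add(Add(Mul(3, -54), Mul(152, 979)), -682307), -1)) = Mul(Add(-3505686, 9580), Pow(Add(Add(Mul(3, -54), Mul(152, 979)), -682307), -1)) = Mul(-3496106, Pow(Add(Add(-162, 148808), -682307), -1)) = Mul(-3496106, Pow(Add(148646, -682307), -1)) = Mul(-3496106, Pow(-533661, -1)) = Mul(-3496106, Rational(-1, 533661)) = Rational(3496106, 533661)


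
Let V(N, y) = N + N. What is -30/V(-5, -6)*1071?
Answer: 3213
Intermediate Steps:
V(N, y) = 2*N
-30/V(-5, -6)*1071 = -30/(2*(-5))*1071 = -30/(-10)*1071 = -30*(-⅒)*1071 = 3*1071 = 3213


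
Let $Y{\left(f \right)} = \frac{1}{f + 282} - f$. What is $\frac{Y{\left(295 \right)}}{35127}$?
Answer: $- \frac{56738}{6756093} \approx -0.0083981$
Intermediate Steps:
$Y{\left(f \right)} = \frac{1}{282 + f} - f$
$\frac{Y{\left(295 \right)}}{35127} = \frac{\frac{1}{282 + 295} \left(1 - 295^{2} - 83190\right)}{35127} = \frac{1 - 87025 - 83190}{577} \cdot \frac{1}{35127} = \frac{1}{577} \left(-170214\right) \frac{1}{35127} = \left(- \frac{170214}{577}\right) \frac{1}{35127} = - \frac{56738}{6756093}$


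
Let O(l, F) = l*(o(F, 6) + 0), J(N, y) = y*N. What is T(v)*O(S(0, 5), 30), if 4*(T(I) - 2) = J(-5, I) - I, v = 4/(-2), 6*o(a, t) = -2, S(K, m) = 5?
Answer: -25/3 ≈ -8.3333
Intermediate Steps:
o(a, t) = -⅓ (o(a, t) = (⅙)*(-2) = -⅓)
J(N, y) = N*y
O(l, F) = -l/3 (O(l, F) = l*(-⅓ + 0) = l*(-⅓) = -l/3)
v = -2 (v = 4*(-½) = -2)
T(I) = 2 - 3*I/2 (T(I) = 2 + (-5*I - I)/4 = 2 + (-6*I)/4 = 2 - 3*I/2)
T(v)*O(S(0, 5), 30) = (2 - 3/2*(-2))*(-⅓*5) = (2 + 3)*(-5/3) = 5*(-5/3) = -25/3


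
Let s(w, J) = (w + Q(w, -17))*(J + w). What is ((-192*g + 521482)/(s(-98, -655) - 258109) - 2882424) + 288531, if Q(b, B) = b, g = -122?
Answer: -286680193159/110521 ≈ -2.5939e+6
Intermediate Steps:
s(w, J) = 2*w*(J + w) (s(w, J) = (w + w)*(J + w) = (2*w)*(J + w) = 2*w*(J + w))
((-192*g + 521482)/(s(-98, -655) - 258109) - 2882424) + 288531 = ((-192*(-122) + 521482)/(2*(-98)*(-655 - 98) - 258109) - 2882424) + 288531 = ((23424 + 521482)/(2*(-98)*(-753) - 258109) - 2882424) + 288531 = (544906/(147588 - 258109) - 2882424) + 288531 = (544906/(-110521) - 2882424) + 288531 = (544906*(-1/110521) - 2882424) + 288531 = (-544906/110521 - 2882424) + 288531 = -318568927810/110521 + 288531 = -286680193159/110521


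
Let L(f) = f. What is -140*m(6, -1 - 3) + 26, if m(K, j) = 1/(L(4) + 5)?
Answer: 94/9 ≈ 10.444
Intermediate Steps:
m(K, j) = ⅑ (m(K, j) = 1/(4 + 5) = 1/9 = ⅑)
-140*m(6, -1 - 3) + 26 = -140*⅑ + 26 = -140/9 + 26 = 94/9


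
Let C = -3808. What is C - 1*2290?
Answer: -6098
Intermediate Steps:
C - 1*2290 = -3808 - 1*2290 = -3808 - 2290 = -6098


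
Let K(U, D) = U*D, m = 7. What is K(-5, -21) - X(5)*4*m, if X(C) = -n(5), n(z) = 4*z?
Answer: 665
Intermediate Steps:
K(U, D) = D*U
X(C) = -20 (X(C) = -4*5 = -1*20 = -20)
K(-5, -21) - X(5)*4*m = -21*(-5) - (-20*4)*7 = 105 - (-80)*7 = 105 - 1*(-560) = 105 + 560 = 665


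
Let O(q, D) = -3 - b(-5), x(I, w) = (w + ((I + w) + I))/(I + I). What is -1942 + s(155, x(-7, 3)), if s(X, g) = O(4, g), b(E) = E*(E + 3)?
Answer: -1955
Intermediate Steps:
b(E) = E*(3 + E)
x(I, w) = (2*I + 2*w)/(2*I) (x(I, w) = (w + (w + 2*I))/((2*I)) = (2*I + 2*w)*(1/(2*I)) = (2*I + 2*w)/(2*I))
O(q, D) = -13 (O(q, D) = -3 - (-5)*(3 - 5) = -3 - (-5)*(-2) = -3 - 1*10 = -3 - 10 = -13)
s(X, g) = -13
-1942 + s(155, x(-7, 3)) = -1942 - 13 = -1955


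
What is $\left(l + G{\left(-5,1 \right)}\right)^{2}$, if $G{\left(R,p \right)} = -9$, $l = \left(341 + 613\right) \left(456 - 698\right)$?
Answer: $53304189129$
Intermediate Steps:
$l = -230868$ ($l = 954 \left(-242\right) = -230868$)
$\left(l + G{\left(-5,1 \right)}\right)^{2} = \left(-230868 - 9\right)^{2} = \left(-230877\right)^{2} = 53304189129$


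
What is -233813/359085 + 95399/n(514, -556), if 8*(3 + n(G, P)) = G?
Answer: 5478724619/3519033 ≈ 1556.9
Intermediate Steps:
n(G, P) = -3 + G/8
-233813/359085 + 95399/n(514, -556) = -233813/359085 + 95399/(-3 + (1/8)*514) = -233813*1/359085 + 95399/(-3 + 257/4) = -233813/359085 + 95399/(245/4) = -233813/359085 + 95399*(4/245) = -233813/359085 + 381596/245 = 5478724619/3519033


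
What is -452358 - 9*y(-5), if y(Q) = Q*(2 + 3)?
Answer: -452133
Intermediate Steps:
y(Q) = 5*Q (y(Q) = Q*5 = 5*Q)
-452358 - 9*y(-5) = -452358 - 9*5*(-5) = -452358 - 9*(-25) = -452358 - 1*(-225) = -452358 + 225 = -452133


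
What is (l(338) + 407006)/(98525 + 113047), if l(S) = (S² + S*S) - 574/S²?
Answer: 12100229327/4028471928 ≈ 3.0037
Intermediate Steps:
l(S) = -574/S² + 2*S² (l(S) = (S² + S²) - 574/S² = 2*S² - 574/S² = -574/S² + 2*S²)
(l(338) + 407006)/(98525 + 113047) = (2*(-287 + 338⁴)/338² + 407006)/(98525 + 113047) = (2*(1/114244)*(-287 + 13051691536) + 407006)/211572 = (2*(1/114244)*13051691249 + 407006)*(1/211572) = (13051691249/57122 + 407006)*(1/211572) = (36300687981/57122)*(1/211572) = 12100229327/4028471928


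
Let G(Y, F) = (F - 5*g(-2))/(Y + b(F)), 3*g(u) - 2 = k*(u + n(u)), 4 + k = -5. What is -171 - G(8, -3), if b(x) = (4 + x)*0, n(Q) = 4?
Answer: -4175/24 ≈ -173.96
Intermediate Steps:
k = -9 (k = -4 - 5 = -9)
b(x) = 0
g(u) = -34/3 - 3*u (g(u) = ⅔ + (-9*(u + 4))/3 = ⅔ + (-9*(4 + u))/3 = ⅔ + (-36 - 9*u)/3 = ⅔ + (-12 - 3*u) = -34/3 - 3*u)
G(Y, F) = (80/3 + F)/Y (G(Y, F) = (F - 5*(-34/3 - 3*(-2)))/(Y + 0) = (F - 5*(-34/3 + 6))/Y = (F - 5*(-16/3))/Y = (F + 80/3)/Y = (80/3 + F)/Y)
-171 - G(8, -3) = -171 - (80/3 - 3)/8 = -171 - 71/(8*3) = -171 - 1*71/24 = -171 - 71/24 = -4175/24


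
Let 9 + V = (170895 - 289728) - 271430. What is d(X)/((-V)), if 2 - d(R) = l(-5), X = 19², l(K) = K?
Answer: 7/390272 ≈ 1.7936e-5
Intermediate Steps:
X = 361
V = -390272 (V = -9 + ((170895 - 289728) - 271430) = -9 + (-118833 - 271430) = -9 - 390263 = -390272)
d(R) = 7 (d(R) = 2 - 1*(-5) = 2 + 5 = 7)
d(X)/((-V)) = 7/((-1*(-390272))) = 7/390272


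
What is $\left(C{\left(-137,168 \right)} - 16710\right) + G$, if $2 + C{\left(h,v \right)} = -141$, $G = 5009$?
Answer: $-11844$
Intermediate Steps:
$C{\left(h,v \right)} = -143$ ($C{\left(h,v \right)} = -2 - 141 = -143$)
$\left(C{\left(-137,168 \right)} - 16710\right) + G = \left(-143 - 16710\right) + 5009 = -16853 + 5009 = -11844$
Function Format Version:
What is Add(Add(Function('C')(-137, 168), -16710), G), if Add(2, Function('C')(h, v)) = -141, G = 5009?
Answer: -11844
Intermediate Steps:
Function('C')(h, v) = -143 (Function('C')(h, v) = Add(-2, -141) = -143)
Add(Add(Function('C')(-137, 168), -16710), G) = Add(Add(-143, -16710), 5009) = Add(-16853, 5009) = -11844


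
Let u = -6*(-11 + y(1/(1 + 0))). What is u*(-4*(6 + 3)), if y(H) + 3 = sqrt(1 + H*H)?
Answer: -3024 + 216*sqrt(2) ≈ -2718.5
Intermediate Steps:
y(H) = -3 + sqrt(1 + H**2) (y(H) = -3 + sqrt(1 + H*H) = -3 + sqrt(1 + H**2))
u = 84 - 6*sqrt(2) (u = -6*(-11 + (-3 + sqrt(1 + (1/(1 + 0))**2))) = -6*(-11 + (-3 + sqrt(1 + (1/1)**2))) = -6*(-11 + (-3 + sqrt(1 + 1**2))) = -6*(-11 + (-3 + sqrt(1 + 1))) = -6*(-11 + (-3 + sqrt(2))) = -6*(-14 + sqrt(2)) = 84 - 6*sqrt(2) ≈ 75.515)
u*(-4*(6 + 3)) = (84 - 6*sqrt(2))*(-4*(6 + 3)) = (84 - 6*sqrt(2))*(-4*9) = (84 - 6*sqrt(2))*(-36) = -3024 + 216*sqrt(2)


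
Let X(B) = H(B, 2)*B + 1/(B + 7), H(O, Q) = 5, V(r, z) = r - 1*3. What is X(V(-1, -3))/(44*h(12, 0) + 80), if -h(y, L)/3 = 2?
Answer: 59/552 ≈ 0.10688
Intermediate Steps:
V(r, z) = -3 + r (V(r, z) = r - 3 = -3 + r)
h(y, L) = -6 (h(y, L) = -3*2 = -6)
X(B) = 1/(7 + B) + 5*B (X(B) = 5*B + 1/(B + 7) = 5*B + 1/(7 + B) = 1/(7 + B) + 5*B)
X(V(-1, -3))/(44*h(12, 0) + 80) = ((1 + 5*(-3 - 1)**2 + 35*(-3 - 1))/(7 + (-3 - 1)))/(44*(-6) + 80) = ((1 + 5*(-4)**2 + 35*(-4))/(7 - 4))/(-264 + 80) = ((1 + 5*16 - 140)/3)/(-184) = ((1 + 80 - 140)/3)*(-1/184) = ((1/3)*(-59))*(-1/184) = -59/3*(-1/184) = 59/552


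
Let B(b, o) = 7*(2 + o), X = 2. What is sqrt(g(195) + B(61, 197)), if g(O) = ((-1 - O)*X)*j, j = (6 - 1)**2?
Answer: I*sqrt(8407) ≈ 91.69*I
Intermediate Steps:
j = 25 (j = 5**2 = 25)
g(O) = -50 - 50*O (g(O) = ((-1 - O)*2)*25 = (-2 - 2*O)*25 = -50 - 50*O)
B(b, o) = 14 + 7*o
sqrt(g(195) + B(61, 197)) = sqrt((-50 - 50*195) + (14 + 7*197)) = sqrt((-50 - 9750) + (14 + 1379)) = sqrt(-9800 + 1393) = sqrt(-8407) = I*sqrt(8407)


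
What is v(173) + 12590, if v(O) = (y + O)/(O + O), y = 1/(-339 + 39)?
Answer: 1306893899/103800 ≈ 12591.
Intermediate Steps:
y = -1/300 (y = 1/(-300) = -1/300 ≈ -0.0033333)
v(O) = (-1/300 + O)/(2*O) (v(O) = (-1/300 + O)/(O + O) = (-1/300 + O)/((2*O)) = (-1/300 + O)*(1/(2*O)) = (-1/300 + O)/(2*O))
v(173) + 12590 = (1/600)*(-1 + 300*173)/173 + 12590 = (1/600)*(1/173)*(-1 + 51900) + 12590 = (1/600)*(1/173)*51899 + 12590 = 51899/103800 + 12590 = 1306893899/103800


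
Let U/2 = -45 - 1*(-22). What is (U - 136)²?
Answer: 33124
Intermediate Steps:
U = -46 (U = 2*(-45 - 1*(-22)) = 2*(-45 + 22) = 2*(-23) = -46)
(U - 136)² = (-46 - 136)² = (-182)² = 33124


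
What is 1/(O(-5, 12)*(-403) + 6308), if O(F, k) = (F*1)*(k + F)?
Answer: 1/20413 ≈ 4.8988e-5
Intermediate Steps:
O(F, k) = F*(F + k)
1/(O(-5, 12)*(-403) + 6308) = 1/(-5*(-5 + 12)*(-403) + 6308) = 1/(-5*7*(-403) + 6308) = 1/(-35*(-403) + 6308) = 1/(14105 + 6308) = 1/20413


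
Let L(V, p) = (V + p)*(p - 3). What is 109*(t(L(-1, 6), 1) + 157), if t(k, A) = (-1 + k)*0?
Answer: 17113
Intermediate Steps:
L(V, p) = (-3 + p)*(V + p) (L(V, p) = (V + p)*(-3 + p) = (-3 + p)*(V + p))
t(k, A) = 0
109*(t(L(-1, 6), 1) + 157) = 109*(0 + 157) = 109*157 = 17113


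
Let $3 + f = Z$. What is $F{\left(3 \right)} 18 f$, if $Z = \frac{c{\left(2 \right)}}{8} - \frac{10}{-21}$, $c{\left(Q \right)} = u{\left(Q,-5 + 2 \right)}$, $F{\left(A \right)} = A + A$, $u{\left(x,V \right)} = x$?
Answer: $- \frac{1719}{7} \approx -245.57$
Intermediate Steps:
$F{\left(A \right)} = 2 A$
$c{\left(Q \right)} = Q$
$Z = \frac{61}{84}$ ($Z = \frac{2}{8} - \frac{10}{-21} = 2 \cdot \frac{1}{8} - - \frac{10}{21} = \frac{1}{4} + \frac{10}{21} = \frac{61}{84} \approx 0.72619$)
$f = - \frac{191}{84}$ ($f = -3 + \frac{61}{84} = - \frac{191}{84} \approx -2.2738$)
$F{\left(3 \right)} 18 f = 2 \cdot 3 \cdot 18 \left(- \frac{191}{84}\right) = 6 \cdot 18 \left(- \frac{191}{84}\right) = 108 \left(- \frac{191}{84}\right) = - \frac{1719}{7}$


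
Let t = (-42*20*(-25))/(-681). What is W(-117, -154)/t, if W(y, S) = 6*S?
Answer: 7491/250 ≈ 29.964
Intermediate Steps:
t = -7000/227 (t = -840*(-25)*(-1/681) = 21000*(-1/681) = -7000/227 ≈ -30.837)
W(-117, -154)/t = (6*(-154))/(-7000/227) = -924*(-227/7000) = 7491/250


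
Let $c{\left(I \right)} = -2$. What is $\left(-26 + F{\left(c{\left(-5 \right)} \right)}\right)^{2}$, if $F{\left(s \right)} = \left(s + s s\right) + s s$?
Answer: $400$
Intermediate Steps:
$F{\left(s \right)} = s + 2 s^{2}$ ($F{\left(s \right)} = \left(s + s^{2}\right) + s^{2} = s + 2 s^{2}$)
$\left(-26 + F{\left(c{\left(-5 \right)} \right)}\right)^{2} = \left(-26 - 2 \left(1 + 2 \left(-2\right)\right)\right)^{2} = \left(-26 - 2 \left(1 - 4\right)\right)^{2} = \left(-26 - -6\right)^{2} = \left(-26 + 6\right)^{2} = \left(-20\right)^{2} = 400$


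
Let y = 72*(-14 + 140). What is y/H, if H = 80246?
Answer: 4536/40123 ≈ 0.11305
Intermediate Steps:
y = 9072 (y = 72*126 = 9072)
y/H = 9072/80246 = 9072*(1/80246) = 4536/40123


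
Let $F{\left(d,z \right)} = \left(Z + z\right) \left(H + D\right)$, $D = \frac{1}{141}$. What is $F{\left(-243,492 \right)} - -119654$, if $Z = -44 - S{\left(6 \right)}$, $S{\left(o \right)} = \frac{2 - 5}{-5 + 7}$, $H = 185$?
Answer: $\frac{28596871}{141} \approx 2.0281 \cdot 10^{5}$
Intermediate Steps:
$D = \frac{1}{141} \approx 0.0070922$
$S{\left(o \right)} = - \frac{3}{2}$
$Z = - \frac{85}{2}$ ($Z = -44 - - \frac{3}{2} = -44 + \frac{3}{2} = - \frac{85}{2} \approx -42.5$)
$F{\left(d,z \right)} = - \frac{1108655}{141} + \frac{26086 z}{141}$ ($F{\left(d,z \right)} = \left(- \frac{85}{2} + z\right) \left(185 + \frac{1}{141}\right) = \left(- \frac{85}{2} + z\right) \frac{26086}{141} = - \frac{1108655}{141} + \frac{26086 z}{141}$)
$F{\left(-243,492 \right)} - -119654 = \left(- \frac{1108655}{141} + \frac{26086}{141} \cdot 492\right) - -119654 = \left(- \frac{1108655}{141} + \frac{4278104}{47}\right) + 119654 = \frac{11725657}{141} + 119654 = \frac{28596871}{141}$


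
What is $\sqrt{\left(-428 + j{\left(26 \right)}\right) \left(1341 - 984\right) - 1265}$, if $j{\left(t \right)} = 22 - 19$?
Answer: $i \sqrt{152990} \approx 391.14 i$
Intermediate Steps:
$j{\left(t \right)} = 3$
$\sqrt{\left(-428 + j{\left(26 \right)}\right) \left(1341 - 984\right) - 1265} = \sqrt{\left(-428 + 3\right) \left(1341 - 984\right) - 1265} = \sqrt{\left(-425\right) 357 - 1265} = \sqrt{-151725 - 1265} = \sqrt{-152990} = i \sqrt{152990}$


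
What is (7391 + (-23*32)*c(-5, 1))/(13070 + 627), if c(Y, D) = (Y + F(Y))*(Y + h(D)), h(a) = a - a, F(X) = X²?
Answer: 80991/13697 ≈ 5.9130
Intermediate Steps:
h(a) = 0
c(Y, D) = Y*(Y + Y²) (c(Y, D) = (Y + Y²)*(Y + 0) = (Y + Y²)*Y = Y*(Y + Y²))
(7391 + (-23*32)*c(-5, 1))/(13070 + 627) = (7391 + (-23*32)*((-5)²*(1 - 5)))/(13070 + 627) = (7391 - 18400*(-4))/13697 = (7391 - 736*(-100))*(1/13697) = (7391 + 73600)*(1/13697) = 80991*(1/13697) = 80991/13697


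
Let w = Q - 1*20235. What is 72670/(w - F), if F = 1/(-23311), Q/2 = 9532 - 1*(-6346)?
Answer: 847005185/134283016 ≈ 6.3076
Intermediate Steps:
Q = 31756 (Q = 2*(9532 - 1*(-6346)) = 2*(9532 + 6346) = 2*15878 = 31756)
F = -1/23311 ≈ -4.2898e-5
w = 11521 (w = 31756 - 1*20235 = 31756 - 20235 = 11521)
72670/(w - F) = 72670/(11521 - 1*(-1/23311)) = 72670/(11521 + 1/23311) = 72670/(268566032/23311) = 72670*(23311/268566032) = 847005185/134283016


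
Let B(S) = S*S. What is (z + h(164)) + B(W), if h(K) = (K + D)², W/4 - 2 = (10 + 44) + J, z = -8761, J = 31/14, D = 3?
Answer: 3594172/49 ≈ 73351.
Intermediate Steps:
J = 31/14 (J = 31*(1/14) = 31/14 ≈ 2.2143)
W = 1630/7 (W = 8 + 4*((10 + 44) + 31/14) = 8 + 4*(54 + 31/14) = 8 + 4*(787/14) = 8 + 1574/7 = 1630/7 ≈ 232.86)
B(S) = S²
h(K) = (3 + K)² (h(K) = (K + 3)² = (3 + K)²)
(z + h(164)) + B(W) = (-8761 + (3 + 164)²) + (1630/7)² = (-8761 + 167²) + 2656900/49 = (-8761 + 27889) + 2656900/49 = 19128 + 2656900/49 = 3594172/49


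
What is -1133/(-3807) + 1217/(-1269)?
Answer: -2518/3807 ≈ -0.66141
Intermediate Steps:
-1133/(-3807) + 1217/(-1269) = -1133*(-1/3807) + 1217*(-1/1269) = 1133/3807 - 1217/1269 = -2518/3807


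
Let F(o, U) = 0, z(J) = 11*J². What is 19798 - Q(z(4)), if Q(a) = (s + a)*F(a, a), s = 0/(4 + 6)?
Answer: 19798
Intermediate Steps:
s = 0 (s = 0/10 = 0*(⅒) = 0)
Q(a) = 0 (Q(a) = (0 + a)*0 = a*0 = 0)
19798 - Q(z(4)) = 19798 - 1*0 = 19798 + 0 = 19798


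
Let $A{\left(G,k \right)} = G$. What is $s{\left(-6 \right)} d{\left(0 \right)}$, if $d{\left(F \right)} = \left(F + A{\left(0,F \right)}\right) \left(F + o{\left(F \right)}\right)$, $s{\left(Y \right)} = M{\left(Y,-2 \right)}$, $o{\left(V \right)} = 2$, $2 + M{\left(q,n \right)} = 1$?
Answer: $0$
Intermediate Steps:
$M{\left(q,n \right)} = -1$ ($M{\left(q,n \right)} = -2 + 1 = -1$)
$s{\left(Y \right)} = -1$
$d{\left(F \right)} = F \left(2 + F\right)$ ($d{\left(F \right)} = \left(F + 0\right) \left(F + 2\right) = F \left(2 + F\right)$)
$s{\left(-6 \right)} d{\left(0 \right)} = - 0 \left(2 + 0\right) = - 0 \cdot 2 = \left(-1\right) 0 = 0$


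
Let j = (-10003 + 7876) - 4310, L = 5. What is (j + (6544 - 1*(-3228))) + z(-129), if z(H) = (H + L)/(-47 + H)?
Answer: 146771/44 ≈ 3335.7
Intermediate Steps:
z(H) = (5 + H)/(-47 + H) (z(H) = (H + 5)/(-47 + H) = (5 + H)/(-47 + H))
j = -6437 (j = -2127 - 4310 = -6437)
(j + (6544 - 1*(-3228))) + z(-129) = (-6437 + (6544 - 1*(-3228))) + (5 - 129)/(-47 - 129) = (-6437 + (6544 + 3228)) - 124/(-176) = (-6437 + 9772) - 1/176*(-124) = 3335 + 31/44 = 146771/44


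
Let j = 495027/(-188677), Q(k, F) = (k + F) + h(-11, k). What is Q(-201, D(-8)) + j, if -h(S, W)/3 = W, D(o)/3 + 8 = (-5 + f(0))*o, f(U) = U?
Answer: 93466119/188677 ≈ 495.38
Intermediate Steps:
D(o) = -24 - 15*o (D(o) = -24 + 3*((-5 + 0)*o) = -24 + 3*(-5*o) = -24 - 15*o)
h(S, W) = -3*W
Q(k, F) = F - 2*k (Q(k, F) = (k + F) - 3*k = (F + k) - 3*k = F - 2*k)
j = -495027/188677 (j = 495027*(-1/188677) = -495027/188677 ≈ -2.6237)
Q(-201, D(-8)) + j = ((-24 - 15*(-8)) - 2*(-201)) - 495027/188677 = ((-24 + 120) + 402) - 495027/188677 = (96 + 402) - 495027/188677 = 498 - 495027/188677 = 93466119/188677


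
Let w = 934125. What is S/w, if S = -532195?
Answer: -106439/186825 ≈ -0.56973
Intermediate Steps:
S/w = -532195/934125 = -532195*1/934125 = -106439/186825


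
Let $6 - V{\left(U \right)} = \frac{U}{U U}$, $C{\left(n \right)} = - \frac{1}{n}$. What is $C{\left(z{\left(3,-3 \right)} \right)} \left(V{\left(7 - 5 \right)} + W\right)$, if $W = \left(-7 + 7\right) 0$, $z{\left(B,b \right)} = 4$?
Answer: $- \frac{11}{8} \approx -1.375$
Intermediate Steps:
$V{\left(U \right)} = 6 - \frac{1}{U}$ ($V{\left(U \right)} = 6 - \frac{U}{U U} = 6 - \frac{U}{U^{2}} = 6 - \frac{1}{U}$)
$W = 0$ ($W = 0 \cdot 0 = 0$)
$C{\left(z{\left(3,-3 \right)} \right)} \left(V{\left(7 - 5 \right)} + W\right) = - \frac{1}{4} \left(\left(6 - \frac{1}{7 - 5}\right) + 0\right) = \left(-1\right) \frac{1}{4} \left(\left(6 - \frac{1}{7 - 5}\right) + 0\right) = - \frac{\left(6 - \frac{1}{2}\right) + 0}{4} = - \frac{\frac{11}{2} + 0}{4} = \left(- \frac{1}{4}\right) \frac{11}{2} = - \frac{11}{8}$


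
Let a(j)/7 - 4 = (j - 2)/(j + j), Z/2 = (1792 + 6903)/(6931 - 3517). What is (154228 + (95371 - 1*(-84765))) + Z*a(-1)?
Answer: 1142188211/3414 ≈ 3.3456e+5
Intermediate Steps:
Z = 8695/1707 (Z = 2*((1792 + 6903)/(6931 - 3517)) = 2*(8695/3414) = 8695/1707 ≈ 5.0937)
a(j) = 28 + 7*(-2 + j)/(2*j) (a(j) = 28 + 7*((j - 2)/(j + j)) = 28 + 7*((-2 + j)/((2*j))) = 28 + 7*((-2 + j)*(1/(2*j))) = 28 + 7*((-2 + j)/(2*j)) = 28 + 7*(-2 + j)/(2*j))
(154228 + (95371 - 1*(-84765))) + Z*a(-1) = (154228 + (95371 - 1*(-84765))) + 8695*(63/2 - 7/(-1))/1707 = (154228 + (95371 + 84765)) + 8695*(63/2 - 7*(-1))/1707 = (154228 + 180136) + 8695*(63/2 + 7)/1707 = 334364 + (8695/1707)*(77/2) = 334364 + 669515/3414 = 1142188211/3414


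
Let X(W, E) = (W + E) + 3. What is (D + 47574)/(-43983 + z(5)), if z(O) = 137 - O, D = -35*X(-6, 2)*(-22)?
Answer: -46804/43851 ≈ -1.0673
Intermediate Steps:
X(W, E) = 3 + E + W (X(W, E) = (E + W) + 3 = 3 + E + W)
D = -770 (D = -35*(3 + 2 - 6)*(-22) = -35*(-1)*(-22) = 35*(-22) = -770)
(D + 47574)/(-43983 + z(5)) = (-770 + 47574)/(-43983 + (137 - 1*5)) = 46804/(-43983 + (137 - 5)) = 46804/(-43983 + 132) = 46804/(-43851) = 46804*(-1/43851) = -46804/43851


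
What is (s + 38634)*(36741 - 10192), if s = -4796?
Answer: 898365062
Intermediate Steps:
(s + 38634)*(36741 - 10192) = (-4796 + 38634)*(36741 - 10192) = 33838*26549 = 898365062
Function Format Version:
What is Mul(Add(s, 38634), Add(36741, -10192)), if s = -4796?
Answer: 898365062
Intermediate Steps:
Mul(Add(s, 38634), Add(36741, -10192)) = Mul(Add(-4796, 38634), Add(36741, -10192)) = Mul(33838, 26549) = 898365062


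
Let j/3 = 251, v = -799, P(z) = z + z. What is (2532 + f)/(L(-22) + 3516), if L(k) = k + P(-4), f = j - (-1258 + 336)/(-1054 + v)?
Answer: 6086183/6459558 ≈ 0.94220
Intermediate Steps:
P(z) = 2*z
j = 753 (j = 3*251 = 753)
f = 1394387/1853 (f = 753 - (-1258 + 336)/(-1054 - 799) = 753 - (-922)/(-1853) = 753 - (-922)*(-1)/1853 = 753 - 1*922/1853 = 753 - 922/1853 = 1394387/1853 ≈ 752.50)
L(k) = -8 + k (L(k) = k + 2*(-4) = k - 8 = -8 + k)
(2532 + f)/(L(-22) + 3516) = (2532 + 1394387/1853)/((-8 - 22) + 3516) = 6086183/(1853*(-30 + 3516)) = (6086183/1853)/3486 = (6086183/1853)*(1/3486) = 6086183/6459558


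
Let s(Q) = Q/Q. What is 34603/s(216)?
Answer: 34603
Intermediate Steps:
s(Q) = 1
34603/s(216) = 34603/1 = 34603*1 = 34603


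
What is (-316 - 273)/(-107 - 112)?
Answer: 589/219 ≈ 2.6895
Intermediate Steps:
(-316 - 273)/(-107 - 112) = -589/(-219) = -589*(-1/219) = 589/219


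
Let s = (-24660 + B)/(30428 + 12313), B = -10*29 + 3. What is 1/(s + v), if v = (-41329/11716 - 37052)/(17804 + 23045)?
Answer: -20455282009044/30494994194849 ≈ -0.67078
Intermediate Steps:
B = -287 (B = -290 + 3 = -287)
s = -24947/42741 (s = (-24660 - 287)/(30428 + 12313) = -24947/42741 ≈ -0.58368)
v = -434142561/478586884 (v = (-41329*1/11716 - 37052)/40849 = (-41329/11716 - 37052)*(1/40849) = -434142561/11716*1/40849 = -434142561/478586884 ≈ -0.90713)
1/(s + v) = 1/(-24947/42741 - 434142561/478586884) = 1/(-30494994194849/20455282009044) = -20455282009044/30494994194849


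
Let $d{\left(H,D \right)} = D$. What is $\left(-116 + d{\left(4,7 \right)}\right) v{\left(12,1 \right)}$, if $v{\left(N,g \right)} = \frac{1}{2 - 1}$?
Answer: $-109$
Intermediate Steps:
$v{\left(N,g \right)} = 1$ ($v{\left(N,g \right)} = 1^{-1} = 1$)
$\left(-116 + d{\left(4,7 \right)}\right) v{\left(12,1 \right)} = \left(-116 + 7\right) 1 = \left(-109\right) 1 = -109$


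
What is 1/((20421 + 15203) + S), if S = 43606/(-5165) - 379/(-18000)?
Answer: 18594000/662236065907 ≈ 2.8078e-5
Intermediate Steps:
S = -156590093/18594000 (S = 43606*(-1/5165) - 379*(-1/18000) = -43606/5165 + 379/18000 = -156590093/18594000 ≈ -8.4215)
1/((20421 + 15203) + S) = 1/((20421 + 15203) - 156590093/18594000) = 1/(35624 - 156590093/18594000) = 1/(662236065907/18594000) = 18594000/662236065907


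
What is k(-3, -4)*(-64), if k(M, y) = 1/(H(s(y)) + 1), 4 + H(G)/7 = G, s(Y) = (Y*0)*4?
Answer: 64/27 ≈ 2.3704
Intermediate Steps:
s(Y) = 0 (s(Y) = 0*4 = 0)
H(G) = -28 + 7*G
k(M, y) = -1/27 (k(M, y) = 1/((-28 + 7*0) + 1) = 1/((-28 + 0) + 1) = 1/(-28 + 1) = 1/(-27) = -1/27)
k(-3, -4)*(-64) = -1/27*(-64) = 64/27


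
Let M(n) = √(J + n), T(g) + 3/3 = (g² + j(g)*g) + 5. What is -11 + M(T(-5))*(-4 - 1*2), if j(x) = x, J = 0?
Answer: -11 - 18*√6 ≈ -55.091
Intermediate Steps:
T(g) = 4 + 2*g² (T(g) = -1 + ((g² + g*g) + 5) = -1 + ((g² + g²) + 5) = -1 + (2*g² + 5) = -1 + (5 + 2*g²) = 4 + 2*g²)
M(n) = √n (M(n) = √(0 + n) = √n)
-11 + M(T(-5))*(-4 - 1*2) = -11 + √(4 + 2*(-5)²)*(-4 - 1*2) = -11 + √(4 + 2*25)*(-4 - 2) = -11 + √(4 + 50)*(-6) = -11 + √54*(-6) = -11 + (3*√6)*(-6) = -11 - 18*√6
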